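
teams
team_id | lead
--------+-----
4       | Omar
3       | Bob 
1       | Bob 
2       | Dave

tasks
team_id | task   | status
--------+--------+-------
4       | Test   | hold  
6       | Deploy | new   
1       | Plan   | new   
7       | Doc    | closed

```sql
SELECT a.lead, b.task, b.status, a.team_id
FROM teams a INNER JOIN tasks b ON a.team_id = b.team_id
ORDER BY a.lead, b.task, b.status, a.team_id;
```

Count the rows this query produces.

2

INNER JOIN keeps only pairs where the ON condition holds.
Matching on a.team_id = b.team_id.
Matched pairs: 2.
Total: 2 rows.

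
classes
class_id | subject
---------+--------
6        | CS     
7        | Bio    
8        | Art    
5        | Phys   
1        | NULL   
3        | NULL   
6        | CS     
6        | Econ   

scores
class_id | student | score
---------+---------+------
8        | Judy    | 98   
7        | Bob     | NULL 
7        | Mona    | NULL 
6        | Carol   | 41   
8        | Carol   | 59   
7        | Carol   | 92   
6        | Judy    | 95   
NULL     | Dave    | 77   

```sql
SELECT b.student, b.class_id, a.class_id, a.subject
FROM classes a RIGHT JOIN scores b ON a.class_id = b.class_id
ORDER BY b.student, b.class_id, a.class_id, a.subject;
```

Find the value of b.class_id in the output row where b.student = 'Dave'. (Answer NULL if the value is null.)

RIGHT JOIN keeps every row from `scores`; unmatched rows get NULL for `classes`'s columns.
Matching on a.class_id = b.class_id. A NULL in a compared column never satisfies the condition.
- a row (class_id=6): matches 2 b row(s) → 2 output row(s).
- a row (class_id=7): matches 3 b row(s) → 3 output row(s).
- a row (class_id=8): matches 2 b row(s) → 2 output row(s).
- a row (class_id=5): no match.
- a row (class_id=1): no match.
- a row (class_id=3): no match.
- a row (class_id=6): matches 2 b row(s) → 2 output row(s).
- a row (class_id=6): matches 2 b row(s) → 2 output row(s).
- 1 row(s) from b found no a partner → padded with NULL.

NULL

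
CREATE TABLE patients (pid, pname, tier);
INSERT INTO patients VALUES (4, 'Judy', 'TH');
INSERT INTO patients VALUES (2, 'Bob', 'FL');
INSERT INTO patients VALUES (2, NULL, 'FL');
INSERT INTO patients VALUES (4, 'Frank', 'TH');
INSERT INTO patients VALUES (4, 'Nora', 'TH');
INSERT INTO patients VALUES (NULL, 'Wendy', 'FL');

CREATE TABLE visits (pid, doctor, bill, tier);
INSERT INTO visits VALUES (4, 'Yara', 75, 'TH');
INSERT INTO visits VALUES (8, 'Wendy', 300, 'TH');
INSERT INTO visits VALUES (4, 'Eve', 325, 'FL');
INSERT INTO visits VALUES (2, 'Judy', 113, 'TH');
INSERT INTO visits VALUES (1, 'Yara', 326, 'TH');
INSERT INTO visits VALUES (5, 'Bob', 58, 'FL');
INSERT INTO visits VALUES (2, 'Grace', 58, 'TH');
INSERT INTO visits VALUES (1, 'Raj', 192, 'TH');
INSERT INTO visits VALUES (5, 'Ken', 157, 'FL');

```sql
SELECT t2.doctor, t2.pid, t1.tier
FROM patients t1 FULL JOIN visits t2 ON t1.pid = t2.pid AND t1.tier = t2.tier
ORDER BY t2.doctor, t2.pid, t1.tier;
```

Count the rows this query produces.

14

FULL OUTER JOIN keeps every row from both sides; unmatched rows get NULL for the other side's columns.
Matching on t1.pid = t2.pid AND t1.tier = t2.tier. A NULL in a compared column never satisfies the condition.
Matched pairs: 3; unmatched t1 rows kept: 3; unmatched t2 rows kept: 8.
Total: 3 matched + 11 padded = 14 rows.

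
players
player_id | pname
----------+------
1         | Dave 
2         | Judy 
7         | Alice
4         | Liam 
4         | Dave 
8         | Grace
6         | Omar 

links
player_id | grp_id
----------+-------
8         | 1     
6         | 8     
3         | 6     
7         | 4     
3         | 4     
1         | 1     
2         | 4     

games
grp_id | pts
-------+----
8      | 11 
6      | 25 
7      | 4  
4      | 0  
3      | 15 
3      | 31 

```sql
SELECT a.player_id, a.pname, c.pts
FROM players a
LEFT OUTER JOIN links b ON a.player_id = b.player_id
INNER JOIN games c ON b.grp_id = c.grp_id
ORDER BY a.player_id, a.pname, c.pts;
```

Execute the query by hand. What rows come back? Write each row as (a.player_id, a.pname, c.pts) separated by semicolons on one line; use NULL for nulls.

(2, Judy, 0); (6, Omar, 11); (7, Alice, 0)

Step 1 — a LEFT JOIN b on player_id → 7 row(s).
Then INNER JOIN `games c` on grp_id: keep only rows whose b.grp_id appears in c.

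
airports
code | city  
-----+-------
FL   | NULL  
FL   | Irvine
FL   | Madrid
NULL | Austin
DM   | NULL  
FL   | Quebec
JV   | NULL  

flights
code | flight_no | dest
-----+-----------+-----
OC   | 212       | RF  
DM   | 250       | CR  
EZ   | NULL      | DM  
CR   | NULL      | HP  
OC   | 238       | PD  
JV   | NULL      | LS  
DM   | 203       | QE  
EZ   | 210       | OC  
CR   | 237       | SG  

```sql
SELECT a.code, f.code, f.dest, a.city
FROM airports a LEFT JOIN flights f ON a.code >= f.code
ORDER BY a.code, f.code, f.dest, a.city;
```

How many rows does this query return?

LEFT JOIN keeps every row from `airports`; unmatched rows get NULL for `flights`'s columns.
Matching on a.code >= f.code. A NULL in a compared column never satisfies the condition.
Matched pairs: 35; unmatched a rows kept: 1.
Total: 35 matched + 1 padded = 36 rows.

36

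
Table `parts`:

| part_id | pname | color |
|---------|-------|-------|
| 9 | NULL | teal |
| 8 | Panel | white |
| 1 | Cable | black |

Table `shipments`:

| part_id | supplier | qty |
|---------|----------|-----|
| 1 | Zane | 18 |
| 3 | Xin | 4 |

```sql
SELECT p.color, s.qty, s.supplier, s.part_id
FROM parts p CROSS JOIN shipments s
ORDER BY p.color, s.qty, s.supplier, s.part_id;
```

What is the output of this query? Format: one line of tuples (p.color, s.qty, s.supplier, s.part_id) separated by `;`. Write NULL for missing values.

CROSS JOIN pairs every row of `parts` with every row of `shipments`: 3 × 2 = 6 rows.

(black, 4, Xin, 3); (black, 18, Zane, 1); (teal, 4, Xin, 3); (teal, 18, Zane, 1); (white, 4, Xin, 3); (white, 18, Zane, 1)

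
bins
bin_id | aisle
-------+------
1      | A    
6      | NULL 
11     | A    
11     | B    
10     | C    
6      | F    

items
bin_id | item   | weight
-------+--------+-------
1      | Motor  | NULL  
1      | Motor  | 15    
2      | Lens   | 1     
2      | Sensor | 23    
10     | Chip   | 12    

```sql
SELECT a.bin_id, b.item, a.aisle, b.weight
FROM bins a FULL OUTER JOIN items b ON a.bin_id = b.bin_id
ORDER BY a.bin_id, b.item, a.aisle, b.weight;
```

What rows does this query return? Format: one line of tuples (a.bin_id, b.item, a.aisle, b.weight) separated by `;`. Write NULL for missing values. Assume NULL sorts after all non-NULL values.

FULL OUTER JOIN keeps every row from both sides; unmatched rows get NULL for the other side's columns.
Matching on a.bin_id = b.bin_id.
- a[0] bin_id=1 → 2 match(es) in b → 2 row(s).
- a[1] bin_id=6 → no match; kept with NULLs on the b side.
- a[2] bin_id=11 → no match; kept with NULLs on the b side.
- a[3] bin_id=11 → no match; kept with NULLs on the b side.
- a[4] bin_id=10 → 1 match(es) in b → 1 row(s).
- a[5] bin_id=6 → no match; kept with NULLs on the b side.
- 2 row(s) from b found no a partner → padded with NULL.
After projecting and ordering:
a.bin_id | b.item | a.aisle | b.weight
1 | Motor | A | 15
1 | Motor | A | NULL
6 | NULL | F | NULL
6 | NULL | NULL | NULL
10 | Chip | C | 12
11 | NULL | A | NULL
11 | NULL | B | NULL
NULL | Lens | NULL | 1
NULL | Sensor | NULL | 23

(1, Motor, A, 15); (1, Motor, A, NULL); (6, NULL, F, NULL); (6, NULL, NULL, NULL); (10, Chip, C, 12); (11, NULL, A, NULL); (11, NULL, B, NULL); (NULL, Lens, NULL, 1); (NULL, Sensor, NULL, 23)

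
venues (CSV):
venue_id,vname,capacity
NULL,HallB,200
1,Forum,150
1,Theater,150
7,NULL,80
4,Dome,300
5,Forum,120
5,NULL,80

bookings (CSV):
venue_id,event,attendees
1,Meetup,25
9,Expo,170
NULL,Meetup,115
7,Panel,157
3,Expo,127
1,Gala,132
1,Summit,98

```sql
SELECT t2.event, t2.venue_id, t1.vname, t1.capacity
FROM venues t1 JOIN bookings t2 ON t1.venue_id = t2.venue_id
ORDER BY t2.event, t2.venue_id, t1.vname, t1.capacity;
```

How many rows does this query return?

INNER JOIN keeps only pairs where the ON condition holds.
Matching on t1.venue_id = t2.venue_id. A NULL in a compared column never satisfies the condition.
Matched pairs: 7.
Total: 7 rows.

7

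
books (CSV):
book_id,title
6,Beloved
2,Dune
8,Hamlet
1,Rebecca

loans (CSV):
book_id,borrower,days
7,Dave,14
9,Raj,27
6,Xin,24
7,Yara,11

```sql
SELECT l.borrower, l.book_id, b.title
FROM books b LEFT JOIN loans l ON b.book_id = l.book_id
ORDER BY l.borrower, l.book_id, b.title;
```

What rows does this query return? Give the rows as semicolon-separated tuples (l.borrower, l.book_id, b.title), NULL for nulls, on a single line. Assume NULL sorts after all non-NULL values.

(Xin, 6, Beloved); (NULL, NULL, Dune); (NULL, NULL, Hamlet); (NULL, NULL, Rebecca)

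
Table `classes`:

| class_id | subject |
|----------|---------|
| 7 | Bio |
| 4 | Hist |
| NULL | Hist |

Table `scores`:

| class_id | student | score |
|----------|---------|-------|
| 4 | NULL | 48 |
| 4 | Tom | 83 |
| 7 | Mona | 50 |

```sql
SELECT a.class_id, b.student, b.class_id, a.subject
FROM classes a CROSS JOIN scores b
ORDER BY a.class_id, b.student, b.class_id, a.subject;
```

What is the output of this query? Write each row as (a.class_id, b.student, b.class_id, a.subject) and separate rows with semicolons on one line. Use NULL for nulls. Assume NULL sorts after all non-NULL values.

CROSS JOIN pairs every row of `classes` with every row of `scores`: 3 × 3 = 9 rows.
After projecting and ordering:
a.class_id | b.student | b.class_id | a.subject
4 | Mona | 7 | Hist
4 | Tom | 4 | Hist
4 | NULL | 4 | Hist
7 | Mona | 7 | Bio
7 | Tom | 4 | Bio
7 | NULL | 4 | Bio
NULL | Mona | 7 | Hist
NULL | Tom | 4 | Hist
NULL | NULL | 4 | Hist

(4, Mona, 7, Hist); (4, Tom, 4, Hist); (4, NULL, 4, Hist); (7, Mona, 7, Bio); (7, Tom, 4, Bio); (7, NULL, 4, Bio); (NULL, Mona, 7, Hist); (NULL, Tom, 4, Hist); (NULL, NULL, 4, Hist)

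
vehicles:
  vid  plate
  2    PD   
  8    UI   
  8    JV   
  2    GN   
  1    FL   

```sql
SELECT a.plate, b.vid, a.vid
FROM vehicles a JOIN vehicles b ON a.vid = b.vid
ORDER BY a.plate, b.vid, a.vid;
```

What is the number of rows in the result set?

9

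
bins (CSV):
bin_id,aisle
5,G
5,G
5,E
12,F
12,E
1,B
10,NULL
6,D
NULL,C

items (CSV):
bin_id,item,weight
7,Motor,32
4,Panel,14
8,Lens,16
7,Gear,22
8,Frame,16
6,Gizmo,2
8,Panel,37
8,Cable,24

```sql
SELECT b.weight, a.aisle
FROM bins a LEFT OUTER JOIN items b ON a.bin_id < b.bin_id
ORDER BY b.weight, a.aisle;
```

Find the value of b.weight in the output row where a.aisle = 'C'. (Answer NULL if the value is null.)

LEFT JOIN keeps every row from `bins`; unmatched rows get NULL for `items`'s columns.
Matching on a.bin_id < b.bin_id. A NULL in a compared column never satisfies the condition.
Matched pairs: 35; unmatched a rows kept: 4.

NULL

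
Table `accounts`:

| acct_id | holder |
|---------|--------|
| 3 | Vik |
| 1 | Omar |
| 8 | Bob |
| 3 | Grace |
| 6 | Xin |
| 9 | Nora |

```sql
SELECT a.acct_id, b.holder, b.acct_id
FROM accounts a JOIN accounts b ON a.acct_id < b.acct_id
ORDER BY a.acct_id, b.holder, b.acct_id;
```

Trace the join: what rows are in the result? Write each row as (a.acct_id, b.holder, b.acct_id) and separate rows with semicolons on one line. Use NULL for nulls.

INNER JOIN keeps only pairs where the ON condition holds.
Matching on a.acct_id < b.acct_id.
Matched pairs: 14.

(1, Bob, 8); (1, Grace, 3); (1, Nora, 9); (1, Vik, 3); (1, Xin, 6); (3, Bob, 8); (3, Bob, 8); (3, Nora, 9); (3, Nora, 9); (3, Xin, 6); (3, Xin, 6); (6, Bob, 8); (6, Nora, 9); (8, Nora, 9)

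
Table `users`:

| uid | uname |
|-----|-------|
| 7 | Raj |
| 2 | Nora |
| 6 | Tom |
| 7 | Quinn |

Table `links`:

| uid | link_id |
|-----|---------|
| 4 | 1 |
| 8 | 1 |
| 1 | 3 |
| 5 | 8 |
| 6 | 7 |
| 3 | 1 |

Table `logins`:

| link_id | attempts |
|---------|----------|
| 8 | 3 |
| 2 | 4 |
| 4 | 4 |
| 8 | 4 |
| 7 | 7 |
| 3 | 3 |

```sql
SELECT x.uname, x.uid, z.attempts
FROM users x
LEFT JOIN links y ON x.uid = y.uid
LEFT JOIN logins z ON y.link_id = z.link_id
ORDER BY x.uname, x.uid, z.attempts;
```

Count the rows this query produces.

Evaluate left to right. First `users x LEFT JOIN links y` on uid: 4 row(s).
Then LEFT JOIN `logins z` on link_id: each of those 4 rows is kept; rows whose y.link_id has no match in z get NULL for z's columns.
Result: 4 row(s).

4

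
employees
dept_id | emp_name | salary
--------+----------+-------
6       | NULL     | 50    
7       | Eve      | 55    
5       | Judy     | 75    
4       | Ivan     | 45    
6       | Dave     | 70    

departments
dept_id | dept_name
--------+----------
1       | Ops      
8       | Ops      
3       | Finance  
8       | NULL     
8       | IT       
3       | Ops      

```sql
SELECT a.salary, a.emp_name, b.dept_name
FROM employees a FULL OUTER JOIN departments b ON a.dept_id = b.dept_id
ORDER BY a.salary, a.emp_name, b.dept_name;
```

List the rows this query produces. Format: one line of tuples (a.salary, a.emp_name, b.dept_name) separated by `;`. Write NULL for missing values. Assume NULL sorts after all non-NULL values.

(45, Ivan, NULL); (50, NULL, NULL); (55, Eve, NULL); (70, Dave, NULL); (75, Judy, NULL); (NULL, NULL, Finance); (NULL, NULL, IT); (NULL, NULL, Ops); (NULL, NULL, Ops); (NULL, NULL, Ops); (NULL, NULL, NULL)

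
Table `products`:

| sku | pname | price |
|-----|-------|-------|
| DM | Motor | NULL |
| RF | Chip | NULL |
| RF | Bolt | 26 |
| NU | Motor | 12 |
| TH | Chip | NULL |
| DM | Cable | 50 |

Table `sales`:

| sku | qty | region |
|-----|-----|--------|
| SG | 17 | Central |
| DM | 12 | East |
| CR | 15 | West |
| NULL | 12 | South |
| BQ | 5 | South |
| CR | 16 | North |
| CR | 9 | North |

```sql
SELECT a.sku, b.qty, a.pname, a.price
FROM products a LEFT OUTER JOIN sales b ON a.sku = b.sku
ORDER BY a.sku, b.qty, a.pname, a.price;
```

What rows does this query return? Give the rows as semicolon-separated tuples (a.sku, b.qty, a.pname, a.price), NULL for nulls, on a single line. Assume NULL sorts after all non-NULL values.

(DM, 12, Cable, 50); (DM, 12, Motor, NULL); (NU, NULL, Motor, 12); (RF, NULL, Bolt, 26); (RF, NULL, Chip, NULL); (TH, NULL, Chip, NULL)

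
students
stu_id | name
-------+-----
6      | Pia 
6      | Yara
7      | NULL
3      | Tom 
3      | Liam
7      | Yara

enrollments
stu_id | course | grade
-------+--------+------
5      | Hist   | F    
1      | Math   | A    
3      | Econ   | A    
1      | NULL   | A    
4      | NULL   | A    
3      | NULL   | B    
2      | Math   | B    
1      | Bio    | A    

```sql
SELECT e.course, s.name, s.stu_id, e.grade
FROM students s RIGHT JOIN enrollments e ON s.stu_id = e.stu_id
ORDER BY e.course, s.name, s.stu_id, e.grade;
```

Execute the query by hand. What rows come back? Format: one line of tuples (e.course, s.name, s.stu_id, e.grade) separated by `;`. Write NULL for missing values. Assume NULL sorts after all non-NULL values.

RIGHT JOIN keeps every row from `enrollments`; unmatched rows get NULL for `students`'s columns.
Matching on s.stu_id = e.stu_id.
- s row (stu_id=6): no match.
- s row (stu_id=6): no match.
- s row (stu_id=7): no match.
- s row (stu_id=3): matches 2 e row(s) → 2 output row(s).
- s row (stu_id=3): matches 2 e row(s) → 2 output row(s).
- s row (stu_id=7): no match.
- 6 e row(s) had no s match → kept, s columns NULL.
After projecting and ordering:
e.course | s.name | s.stu_id | e.grade
Bio | NULL | NULL | A
Econ | Liam | 3 | A
Econ | Tom | 3 | A
Hist | NULL | NULL | F
Math | NULL | NULL | A
Math | NULL | NULL | B
NULL | Liam | 3 | B
NULL | Tom | 3 | B
NULL | NULL | NULL | A
NULL | NULL | NULL | A

(Bio, NULL, NULL, A); (Econ, Liam, 3, A); (Econ, Tom, 3, A); (Hist, NULL, NULL, F); (Math, NULL, NULL, A); (Math, NULL, NULL, B); (NULL, Liam, 3, B); (NULL, Tom, 3, B); (NULL, NULL, NULL, A); (NULL, NULL, NULL, A)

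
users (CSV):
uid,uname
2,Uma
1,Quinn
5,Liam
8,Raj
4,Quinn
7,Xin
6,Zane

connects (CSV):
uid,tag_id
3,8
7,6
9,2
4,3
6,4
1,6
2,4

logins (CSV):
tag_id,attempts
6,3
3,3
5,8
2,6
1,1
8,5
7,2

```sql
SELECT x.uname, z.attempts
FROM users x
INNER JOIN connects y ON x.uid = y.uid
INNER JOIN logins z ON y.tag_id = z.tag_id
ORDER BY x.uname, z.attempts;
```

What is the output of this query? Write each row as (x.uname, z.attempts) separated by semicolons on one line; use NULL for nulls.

(Quinn, 3); (Quinn, 3); (Xin, 3)

Evaluate left to right. First `users x INNER JOIN connects y` on uid: 5 row(s).
Then INNER JOIN `logins z` on tag_id: keep only rows whose y.tag_id appears in z.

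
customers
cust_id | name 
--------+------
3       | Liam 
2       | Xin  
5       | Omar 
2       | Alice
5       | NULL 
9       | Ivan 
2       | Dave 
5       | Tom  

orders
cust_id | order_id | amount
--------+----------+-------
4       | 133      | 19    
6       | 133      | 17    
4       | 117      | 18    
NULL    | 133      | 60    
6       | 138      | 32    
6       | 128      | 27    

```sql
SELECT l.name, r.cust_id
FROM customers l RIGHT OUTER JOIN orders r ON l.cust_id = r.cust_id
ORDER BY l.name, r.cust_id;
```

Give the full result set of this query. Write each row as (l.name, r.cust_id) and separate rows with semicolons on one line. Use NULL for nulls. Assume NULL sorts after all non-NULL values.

(NULL, 4); (NULL, 4); (NULL, 6); (NULL, 6); (NULL, 6); (NULL, NULL)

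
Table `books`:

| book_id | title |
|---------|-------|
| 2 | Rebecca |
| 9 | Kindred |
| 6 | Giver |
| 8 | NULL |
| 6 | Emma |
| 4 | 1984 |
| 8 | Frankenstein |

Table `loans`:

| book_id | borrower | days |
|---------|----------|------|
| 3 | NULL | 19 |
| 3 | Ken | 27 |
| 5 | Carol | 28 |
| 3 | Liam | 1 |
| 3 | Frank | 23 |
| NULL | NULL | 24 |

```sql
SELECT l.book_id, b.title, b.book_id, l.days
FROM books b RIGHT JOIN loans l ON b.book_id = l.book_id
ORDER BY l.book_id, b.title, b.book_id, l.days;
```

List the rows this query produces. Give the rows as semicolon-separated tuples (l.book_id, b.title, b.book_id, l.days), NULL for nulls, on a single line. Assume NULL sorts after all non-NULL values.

(3, NULL, NULL, 1); (3, NULL, NULL, 19); (3, NULL, NULL, 23); (3, NULL, NULL, 27); (5, NULL, NULL, 28); (NULL, NULL, NULL, 24)

RIGHT JOIN keeps every row from `loans`; unmatched rows get NULL for `books`'s columns.
Matching on b.book_id = l.book_id. A NULL in a compared column never satisfies the condition.
Matched pairs: 0; unmatched l rows kept: 6.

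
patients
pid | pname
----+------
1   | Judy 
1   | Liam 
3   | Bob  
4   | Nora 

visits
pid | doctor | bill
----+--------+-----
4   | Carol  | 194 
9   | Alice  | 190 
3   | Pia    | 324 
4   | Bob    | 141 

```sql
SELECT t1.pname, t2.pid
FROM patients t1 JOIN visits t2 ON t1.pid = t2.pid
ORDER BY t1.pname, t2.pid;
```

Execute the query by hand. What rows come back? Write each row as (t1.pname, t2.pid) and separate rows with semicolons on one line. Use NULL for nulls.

INNER JOIN keeps only pairs where the ON condition holds.
Matching on t1.pid = t2.pid.
- t1 row (pid=1): no match → dropped.
- t1 row (pid=1): no match → dropped.
- t1 row (pid=3): matches 1 t2 row(s) → 1 output row(s).
- t1 row (pid=4): matches 2 t2 row(s) → 2 output row(s).
After projecting and ordering:
t1.pname | t2.pid
Bob | 3
Nora | 4
Nora | 4

(Bob, 3); (Nora, 4); (Nora, 4)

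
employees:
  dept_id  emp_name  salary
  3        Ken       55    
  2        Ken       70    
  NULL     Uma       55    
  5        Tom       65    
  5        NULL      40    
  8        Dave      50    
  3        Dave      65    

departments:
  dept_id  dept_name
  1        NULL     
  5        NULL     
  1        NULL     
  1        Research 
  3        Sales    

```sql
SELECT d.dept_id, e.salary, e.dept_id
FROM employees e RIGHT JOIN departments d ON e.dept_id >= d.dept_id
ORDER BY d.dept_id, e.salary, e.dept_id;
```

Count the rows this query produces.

26

RIGHT JOIN keeps every row from `departments`; unmatched rows get NULL for `employees`'s columns.
Matching on e.dept_id >= d.dept_id. A NULL in a compared column never satisfies the condition.
- e[0] dept_id=3 → 4 match(es) in d → 4 row(s).
- e[1] dept_id=2 → 3 match(es) in d → 3 row(s).
- e[2] dept_id=NULL → no match.
- e[3] dept_id=5 → 5 match(es) in d → 5 row(s).
- e[4] dept_id=5 → 5 match(es) in d → 5 row(s).
- e[5] dept_id=8 → 5 match(es) in d → 5 row(s).
- e[6] dept_id=3 → 4 match(es) in d → 4 row(s).
- every d row matched at least one e row.
Total: 26 rows.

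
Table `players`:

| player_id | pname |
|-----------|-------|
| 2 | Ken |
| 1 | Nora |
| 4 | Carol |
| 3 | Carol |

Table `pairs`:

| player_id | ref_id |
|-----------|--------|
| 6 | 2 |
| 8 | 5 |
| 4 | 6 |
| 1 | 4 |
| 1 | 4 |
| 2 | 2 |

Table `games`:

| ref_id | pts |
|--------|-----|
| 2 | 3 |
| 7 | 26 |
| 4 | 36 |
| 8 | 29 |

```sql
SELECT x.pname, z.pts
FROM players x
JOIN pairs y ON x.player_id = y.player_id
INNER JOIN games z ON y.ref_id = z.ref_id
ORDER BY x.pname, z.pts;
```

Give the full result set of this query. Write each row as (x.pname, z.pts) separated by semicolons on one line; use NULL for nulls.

(Ken, 3); (Nora, 36); (Nora, 36)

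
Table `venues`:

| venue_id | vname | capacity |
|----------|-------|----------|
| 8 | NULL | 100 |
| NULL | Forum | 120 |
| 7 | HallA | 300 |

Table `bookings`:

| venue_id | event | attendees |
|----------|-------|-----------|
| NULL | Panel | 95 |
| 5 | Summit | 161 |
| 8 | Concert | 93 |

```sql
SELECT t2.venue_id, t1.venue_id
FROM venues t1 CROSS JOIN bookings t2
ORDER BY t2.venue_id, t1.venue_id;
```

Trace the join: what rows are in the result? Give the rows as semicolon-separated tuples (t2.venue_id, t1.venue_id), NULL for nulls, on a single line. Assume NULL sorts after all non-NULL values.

(5, 7); (5, 8); (5, NULL); (8, 7); (8, 8); (8, NULL); (NULL, 7); (NULL, 8); (NULL, NULL)

CROSS JOIN pairs every row of `venues` with every row of `bookings`: 3 × 3 = 9 rows.
After projecting and ordering:
t2.venue_id | t1.venue_id
5 | 7
5 | 8
5 | NULL
8 | 7
8 | 8
8 | NULL
NULL | 7
NULL | 8
NULL | NULL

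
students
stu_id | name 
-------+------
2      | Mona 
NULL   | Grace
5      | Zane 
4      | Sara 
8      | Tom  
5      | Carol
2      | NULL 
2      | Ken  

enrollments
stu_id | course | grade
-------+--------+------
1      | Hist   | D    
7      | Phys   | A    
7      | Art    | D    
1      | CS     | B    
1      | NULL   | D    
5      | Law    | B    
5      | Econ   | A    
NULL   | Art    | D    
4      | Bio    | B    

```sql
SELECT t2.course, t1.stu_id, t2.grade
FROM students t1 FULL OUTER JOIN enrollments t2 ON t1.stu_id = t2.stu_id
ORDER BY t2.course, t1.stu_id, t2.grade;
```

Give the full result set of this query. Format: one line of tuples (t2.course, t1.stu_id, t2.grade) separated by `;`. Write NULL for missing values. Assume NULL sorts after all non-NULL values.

(Art, NULL, D); (Art, NULL, D); (Bio, 4, B); (CS, NULL, B); (Econ, 5, A); (Econ, 5, A); (Hist, NULL, D); (Law, 5, B); (Law, 5, B); (Phys, NULL, A); (NULL, 2, NULL); (NULL, 2, NULL); (NULL, 2, NULL); (NULL, 8, NULL); (NULL, NULL, D); (NULL, NULL, NULL)

FULL OUTER JOIN keeps every row from both sides; unmatched rows get NULL for the other side's columns.
Matching on t1.stu_id = t2.stu_id. A NULL in a compared column never satisfies the condition.
- t1[0] stu_id=2 → no match; kept with NULLs on the t2 side.
- t1[1] stu_id=NULL → no match; kept with NULLs on the t2 side.
- t1[2] stu_id=5 → 2 match(es) in t2 → 2 row(s).
- t1[3] stu_id=4 → 1 match(es) in t2 → 1 row(s).
- t1[4] stu_id=8 → no match; kept with NULLs on the t2 side.
- t1[5] stu_id=5 → 2 match(es) in t2 → 2 row(s).
- t1[6] stu_id=2 → no match; kept with NULLs on the t2 side.
- t1[7] stu_id=2 → no match; kept with NULLs on the t2 side.
- 6 row(s) from t2 found no t1 partner → padded with NULL.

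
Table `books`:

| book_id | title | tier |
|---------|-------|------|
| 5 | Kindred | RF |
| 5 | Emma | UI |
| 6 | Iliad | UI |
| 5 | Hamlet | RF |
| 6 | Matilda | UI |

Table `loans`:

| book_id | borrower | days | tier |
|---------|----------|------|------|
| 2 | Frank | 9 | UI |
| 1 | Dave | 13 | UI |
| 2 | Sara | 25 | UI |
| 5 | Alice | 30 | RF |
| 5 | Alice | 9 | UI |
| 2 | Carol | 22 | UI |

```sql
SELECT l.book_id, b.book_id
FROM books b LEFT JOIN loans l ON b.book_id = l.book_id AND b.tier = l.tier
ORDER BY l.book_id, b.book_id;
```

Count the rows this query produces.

LEFT JOIN keeps every row from `books`; unmatched rows get NULL for `loans`'s columns.
Matching on b.book_id = l.book_id AND b.tier = l.tier.
Matched pairs: 3; unmatched b rows kept: 2.
Total: 3 matched + 2 padded = 5 rows.

5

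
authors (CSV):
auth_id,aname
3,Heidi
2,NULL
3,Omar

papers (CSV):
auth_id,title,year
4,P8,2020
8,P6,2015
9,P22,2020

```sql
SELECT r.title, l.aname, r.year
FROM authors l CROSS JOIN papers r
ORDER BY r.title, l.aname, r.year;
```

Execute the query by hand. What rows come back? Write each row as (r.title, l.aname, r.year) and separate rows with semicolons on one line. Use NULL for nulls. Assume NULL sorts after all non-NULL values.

(P22, Heidi, 2020); (P22, Omar, 2020); (P22, NULL, 2020); (P6, Heidi, 2015); (P6, Omar, 2015); (P6, NULL, 2015); (P8, Heidi, 2020); (P8, Omar, 2020); (P8, NULL, 2020)

CROSS JOIN pairs every row of `authors` with every row of `papers`: 3 × 3 = 9 rows.
After projecting and ordering:
r.title | l.aname | r.year
P22 | Heidi | 2020
P22 | Omar | 2020
P22 | NULL | 2020
P6 | Heidi | 2015
P6 | Omar | 2015
P6 | NULL | 2015
P8 | Heidi | 2020
P8 | Omar | 2020
P8 | NULL | 2020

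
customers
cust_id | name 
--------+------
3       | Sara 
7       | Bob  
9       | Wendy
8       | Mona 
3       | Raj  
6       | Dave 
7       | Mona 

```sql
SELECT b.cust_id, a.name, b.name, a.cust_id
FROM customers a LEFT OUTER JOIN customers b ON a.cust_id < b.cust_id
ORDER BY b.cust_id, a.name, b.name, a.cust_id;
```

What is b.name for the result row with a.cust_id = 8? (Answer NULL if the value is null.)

LEFT JOIN keeps every row from `customers a`; unmatched rows get NULL for `customers b`'s columns.
Matching on a.cust_id < b.cust_id.
Matched pairs: 19; unmatched a rows kept: 1.

Wendy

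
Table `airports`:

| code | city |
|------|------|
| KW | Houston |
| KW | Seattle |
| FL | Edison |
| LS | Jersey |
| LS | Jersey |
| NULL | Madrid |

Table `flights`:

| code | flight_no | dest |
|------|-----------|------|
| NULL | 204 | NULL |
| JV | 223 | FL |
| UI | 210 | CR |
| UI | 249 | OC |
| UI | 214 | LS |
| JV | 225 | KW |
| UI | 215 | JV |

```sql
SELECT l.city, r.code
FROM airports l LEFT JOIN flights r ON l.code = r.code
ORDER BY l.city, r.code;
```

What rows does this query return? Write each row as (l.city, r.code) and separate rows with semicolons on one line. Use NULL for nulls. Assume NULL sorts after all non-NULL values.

(Edison, NULL); (Houston, NULL); (Jersey, NULL); (Jersey, NULL); (Madrid, NULL); (Seattle, NULL)

LEFT JOIN keeps every row from `airports`; unmatched rows get NULL for `flights`'s columns.
Matching on l.code = r.code. A NULL in a compared column never satisfies the condition.
Matched pairs: 0; unmatched l rows kept: 6.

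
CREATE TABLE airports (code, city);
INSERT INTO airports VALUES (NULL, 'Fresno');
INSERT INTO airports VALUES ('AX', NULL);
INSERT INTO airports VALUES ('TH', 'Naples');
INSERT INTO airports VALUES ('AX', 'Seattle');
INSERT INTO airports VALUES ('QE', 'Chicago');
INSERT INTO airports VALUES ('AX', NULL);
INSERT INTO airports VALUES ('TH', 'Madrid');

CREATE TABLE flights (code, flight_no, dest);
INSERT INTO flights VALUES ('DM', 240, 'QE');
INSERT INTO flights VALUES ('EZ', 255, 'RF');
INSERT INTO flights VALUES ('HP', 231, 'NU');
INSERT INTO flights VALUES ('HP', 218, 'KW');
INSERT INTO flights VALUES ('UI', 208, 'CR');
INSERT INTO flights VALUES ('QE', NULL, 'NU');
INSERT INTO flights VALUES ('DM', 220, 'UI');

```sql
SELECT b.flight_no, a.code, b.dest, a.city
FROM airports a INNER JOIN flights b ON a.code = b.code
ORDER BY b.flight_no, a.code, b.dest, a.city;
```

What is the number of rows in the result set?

INNER JOIN keeps only pairs where the ON condition holds.
Matching on a.code = b.code. A NULL in a compared column never satisfies the condition.
- a (code=NULL) has no partner → excluded.
- a (code=AX) has no partner → excluded.
- a (code=TH) has no partner → excluded.
- a (code=AX) has no partner → excluded.
- a (code=QE) pairs with 1 row(s) of b.
- a (code=AX) has no partner → excluded.
- a (code=TH) has no partner → excluded.
Total: 1 rows.

1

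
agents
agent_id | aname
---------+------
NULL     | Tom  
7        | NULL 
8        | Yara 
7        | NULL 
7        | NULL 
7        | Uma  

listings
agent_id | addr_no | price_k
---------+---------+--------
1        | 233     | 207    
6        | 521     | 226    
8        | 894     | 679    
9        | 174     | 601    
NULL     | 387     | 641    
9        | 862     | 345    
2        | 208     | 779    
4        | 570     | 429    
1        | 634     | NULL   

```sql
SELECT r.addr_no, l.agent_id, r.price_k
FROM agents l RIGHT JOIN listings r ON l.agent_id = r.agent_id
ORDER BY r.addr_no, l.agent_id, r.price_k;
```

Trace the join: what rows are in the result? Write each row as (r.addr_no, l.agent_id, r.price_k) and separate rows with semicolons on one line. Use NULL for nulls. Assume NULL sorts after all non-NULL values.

(174, NULL, 601); (208, NULL, 779); (233, NULL, 207); (387, NULL, 641); (521, NULL, 226); (570, NULL, 429); (634, NULL, NULL); (862, NULL, 345); (894, 8, 679)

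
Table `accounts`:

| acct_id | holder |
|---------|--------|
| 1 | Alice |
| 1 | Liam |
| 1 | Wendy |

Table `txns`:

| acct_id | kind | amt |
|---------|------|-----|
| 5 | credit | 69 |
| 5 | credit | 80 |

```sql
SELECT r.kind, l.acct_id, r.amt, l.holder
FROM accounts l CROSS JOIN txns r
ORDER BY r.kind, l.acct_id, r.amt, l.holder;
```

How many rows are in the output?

CROSS JOIN pairs every row of `accounts` with every row of `txns`: 3 × 2 = 6 rows.

6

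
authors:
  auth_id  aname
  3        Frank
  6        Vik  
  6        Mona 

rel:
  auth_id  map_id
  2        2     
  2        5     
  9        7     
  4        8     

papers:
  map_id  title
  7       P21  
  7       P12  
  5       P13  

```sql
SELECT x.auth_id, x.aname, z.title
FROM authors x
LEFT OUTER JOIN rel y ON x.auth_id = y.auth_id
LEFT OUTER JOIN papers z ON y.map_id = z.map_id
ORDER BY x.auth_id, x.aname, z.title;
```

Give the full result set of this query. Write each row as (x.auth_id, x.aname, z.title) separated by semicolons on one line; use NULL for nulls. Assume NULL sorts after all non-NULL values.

(3, Frank, NULL); (6, Mona, NULL); (6, Vik, NULL)

Evaluate left to right. First `authors x LEFT JOIN rel y` on auth_id: 3 row(s).
Then LEFT JOIN `papers z` on map_id: each of those 3 rows is kept; rows whose y.map_id has no match in z get NULL for z's columns.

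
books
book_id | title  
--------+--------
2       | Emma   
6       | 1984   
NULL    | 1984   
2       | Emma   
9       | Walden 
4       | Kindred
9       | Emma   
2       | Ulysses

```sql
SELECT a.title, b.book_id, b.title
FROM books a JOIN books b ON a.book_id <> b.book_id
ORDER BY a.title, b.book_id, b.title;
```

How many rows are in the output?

34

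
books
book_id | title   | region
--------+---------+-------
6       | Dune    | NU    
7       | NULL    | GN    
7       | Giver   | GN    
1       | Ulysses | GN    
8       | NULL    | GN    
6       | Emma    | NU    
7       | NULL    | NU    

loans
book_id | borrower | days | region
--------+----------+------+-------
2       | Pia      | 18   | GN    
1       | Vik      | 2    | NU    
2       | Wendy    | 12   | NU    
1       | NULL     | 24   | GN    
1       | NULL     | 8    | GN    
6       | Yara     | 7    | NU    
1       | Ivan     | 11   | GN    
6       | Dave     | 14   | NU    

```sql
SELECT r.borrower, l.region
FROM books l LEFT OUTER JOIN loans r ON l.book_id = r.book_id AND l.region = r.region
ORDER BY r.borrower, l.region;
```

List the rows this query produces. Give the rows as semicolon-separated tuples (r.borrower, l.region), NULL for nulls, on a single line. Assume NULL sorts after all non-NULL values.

(Dave, NU); (Dave, NU); (Ivan, GN); (Yara, NU); (Yara, NU); (NULL, GN); (NULL, GN); (NULL, GN); (NULL, GN); (NULL, GN); (NULL, NU)

LEFT JOIN keeps every row from `books`; unmatched rows get NULL for `loans`'s columns.
Matching on l.book_id = r.book_id AND l.region = r.region.
Matched pairs: 7; unmatched l rows kept: 4.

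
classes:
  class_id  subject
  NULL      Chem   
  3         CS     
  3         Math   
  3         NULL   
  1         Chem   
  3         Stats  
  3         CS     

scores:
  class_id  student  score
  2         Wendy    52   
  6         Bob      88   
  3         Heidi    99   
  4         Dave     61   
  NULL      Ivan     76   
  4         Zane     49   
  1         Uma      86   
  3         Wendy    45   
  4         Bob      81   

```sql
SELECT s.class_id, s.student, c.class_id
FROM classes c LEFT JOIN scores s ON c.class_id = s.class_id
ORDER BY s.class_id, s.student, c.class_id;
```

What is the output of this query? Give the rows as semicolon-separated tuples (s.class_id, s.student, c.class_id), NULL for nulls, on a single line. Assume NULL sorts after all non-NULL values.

LEFT JOIN keeps every row from `classes`; unmatched rows get NULL for `scores`'s columns.
Matching on c.class_id = s.class_id. A NULL in a compared column never satisfies the condition.
- c row (class_id=NULL): no match → kept, s columns NULL.
- c row (class_id=3): matches 2 s row(s) → 2 output row(s).
- c row (class_id=3): matches 2 s row(s) → 2 output row(s).
- c row (class_id=3): matches 2 s row(s) → 2 output row(s).
- c row (class_id=1): matches 1 s row(s) → 1 output row(s).
- c row (class_id=3): matches 2 s row(s) → 2 output row(s).
- c row (class_id=3): matches 2 s row(s) → 2 output row(s).

(1, Uma, 1); (3, Heidi, 3); (3, Heidi, 3); (3, Heidi, 3); (3, Heidi, 3); (3, Heidi, 3); (3, Wendy, 3); (3, Wendy, 3); (3, Wendy, 3); (3, Wendy, 3); (3, Wendy, 3); (NULL, NULL, NULL)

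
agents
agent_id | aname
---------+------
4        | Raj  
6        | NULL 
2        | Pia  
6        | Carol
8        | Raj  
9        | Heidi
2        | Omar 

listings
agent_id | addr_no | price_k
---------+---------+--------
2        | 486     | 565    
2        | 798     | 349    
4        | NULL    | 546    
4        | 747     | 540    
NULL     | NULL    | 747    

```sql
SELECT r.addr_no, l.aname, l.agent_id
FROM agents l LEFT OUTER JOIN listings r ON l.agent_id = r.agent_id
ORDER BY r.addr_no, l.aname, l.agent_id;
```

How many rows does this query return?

10

LEFT JOIN keeps every row from `agents`; unmatched rows get NULL for `listings`'s columns.
Matching on l.agent_id = r.agent_id. A NULL in a compared column never satisfies the condition.
- agent_id=4: 2 matching r row(s), so 2 row(s) emitted.
- agent_id=6: no r row matches, row kept with r columns NULL.
- agent_id=2: 2 matching r row(s), so 2 row(s) emitted.
- agent_id=6: no r row matches, row kept with r columns NULL.
- agent_id=8: no r row matches, row kept with r columns NULL.
- agent_id=9: no r row matches, row kept with r columns NULL.
- agent_id=2: 2 matching r row(s), so 2 row(s) emitted.
Total: 6 matched + 4 padded = 10 rows.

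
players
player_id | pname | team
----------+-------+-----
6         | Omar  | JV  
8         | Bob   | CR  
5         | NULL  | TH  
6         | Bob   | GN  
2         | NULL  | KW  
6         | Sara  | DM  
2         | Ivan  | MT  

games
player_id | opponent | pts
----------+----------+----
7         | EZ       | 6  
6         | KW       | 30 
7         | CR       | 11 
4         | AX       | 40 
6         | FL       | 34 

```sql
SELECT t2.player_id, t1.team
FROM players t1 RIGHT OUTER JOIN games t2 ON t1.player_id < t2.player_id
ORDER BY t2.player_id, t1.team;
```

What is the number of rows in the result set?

20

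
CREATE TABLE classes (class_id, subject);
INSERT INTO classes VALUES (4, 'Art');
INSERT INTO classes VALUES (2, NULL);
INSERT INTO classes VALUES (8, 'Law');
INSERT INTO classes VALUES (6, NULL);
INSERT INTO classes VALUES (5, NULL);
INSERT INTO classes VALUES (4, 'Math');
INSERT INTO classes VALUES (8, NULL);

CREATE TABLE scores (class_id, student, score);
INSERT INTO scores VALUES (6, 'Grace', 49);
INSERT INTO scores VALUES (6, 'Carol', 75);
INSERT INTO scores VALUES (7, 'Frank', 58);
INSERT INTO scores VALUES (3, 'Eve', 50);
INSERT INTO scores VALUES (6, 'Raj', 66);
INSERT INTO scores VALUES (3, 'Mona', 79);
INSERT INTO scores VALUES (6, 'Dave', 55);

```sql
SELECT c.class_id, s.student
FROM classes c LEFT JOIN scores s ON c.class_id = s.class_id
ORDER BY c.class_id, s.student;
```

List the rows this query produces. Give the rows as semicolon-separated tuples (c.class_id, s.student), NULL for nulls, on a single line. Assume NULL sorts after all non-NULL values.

(2, NULL); (4, NULL); (4, NULL); (5, NULL); (6, Carol); (6, Dave); (6, Grace); (6, Raj); (8, NULL); (8, NULL)

LEFT JOIN keeps every row from `classes`; unmatched rows get NULL for `scores`'s columns.
Matching on c.class_id = s.class_id.
- c[0] class_id=4 → no match; kept with NULLs on the s side.
- c[1] class_id=2 → no match; kept with NULLs on the s side.
- c[2] class_id=8 → no match; kept with NULLs on the s side.
- c[3] class_id=6 → 4 match(es) in s → 4 row(s).
- c[4] class_id=5 → no match; kept with NULLs on the s side.
- c[5] class_id=4 → no match; kept with NULLs on the s side.
- c[6] class_id=8 → no match; kept with NULLs on the s side.
After projecting and ordering:
c.class_id | s.student
2 | NULL
4 | NULL
4 | NULL
5 | NULL
6 | Carol
6 | Dave
6 | Grace
6 | Raj
8 | NULL
8 | NULL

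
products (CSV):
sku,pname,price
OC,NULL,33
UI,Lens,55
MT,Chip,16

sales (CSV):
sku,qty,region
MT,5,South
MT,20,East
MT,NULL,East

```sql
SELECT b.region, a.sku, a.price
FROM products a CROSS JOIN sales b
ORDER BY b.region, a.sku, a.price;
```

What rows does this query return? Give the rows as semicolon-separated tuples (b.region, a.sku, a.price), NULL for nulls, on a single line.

(East, MT, 16); (East, MT, 16); (East, OC, 33); (East, OC, 33); (East, UI, 55); (East, UI, 55); (South, MT, 16); (South, OC, 33); (South, UI, 55)

CROSS JOIN pairs every row of `products` with every row of `sales`: 3 × 3 = 9 rows.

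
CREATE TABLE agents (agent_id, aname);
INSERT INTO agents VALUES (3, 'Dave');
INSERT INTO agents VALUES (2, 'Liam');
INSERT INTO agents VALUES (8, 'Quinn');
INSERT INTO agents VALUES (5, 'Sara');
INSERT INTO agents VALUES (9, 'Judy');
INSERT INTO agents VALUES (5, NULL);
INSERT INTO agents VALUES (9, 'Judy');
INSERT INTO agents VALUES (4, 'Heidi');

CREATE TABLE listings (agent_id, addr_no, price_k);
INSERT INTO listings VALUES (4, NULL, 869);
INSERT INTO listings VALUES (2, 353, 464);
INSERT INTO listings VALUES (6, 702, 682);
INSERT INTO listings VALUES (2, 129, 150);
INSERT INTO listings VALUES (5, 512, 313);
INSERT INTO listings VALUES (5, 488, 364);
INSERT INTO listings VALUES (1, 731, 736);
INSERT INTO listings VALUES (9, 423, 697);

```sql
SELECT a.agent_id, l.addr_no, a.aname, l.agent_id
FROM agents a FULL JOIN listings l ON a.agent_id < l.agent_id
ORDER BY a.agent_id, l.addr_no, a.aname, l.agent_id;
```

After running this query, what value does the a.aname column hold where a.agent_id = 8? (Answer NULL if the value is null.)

Quinn

FULL OUTER JOIN keeps every row from both sides; unmatched rows get NULL for the other side's columns.
Matching on a.agent_id < l.agent_id.
Matched pairs: 19; unmatched a rows kept: 2; unmatched l rows kept: 3.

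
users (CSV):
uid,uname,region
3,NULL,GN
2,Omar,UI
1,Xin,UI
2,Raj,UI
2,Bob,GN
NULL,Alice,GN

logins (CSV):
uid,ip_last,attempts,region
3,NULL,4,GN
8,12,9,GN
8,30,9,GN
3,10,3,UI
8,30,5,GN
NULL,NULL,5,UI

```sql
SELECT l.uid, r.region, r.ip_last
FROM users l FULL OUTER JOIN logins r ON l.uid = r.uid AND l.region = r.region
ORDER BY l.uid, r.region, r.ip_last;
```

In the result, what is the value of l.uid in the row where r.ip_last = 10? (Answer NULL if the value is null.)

NULL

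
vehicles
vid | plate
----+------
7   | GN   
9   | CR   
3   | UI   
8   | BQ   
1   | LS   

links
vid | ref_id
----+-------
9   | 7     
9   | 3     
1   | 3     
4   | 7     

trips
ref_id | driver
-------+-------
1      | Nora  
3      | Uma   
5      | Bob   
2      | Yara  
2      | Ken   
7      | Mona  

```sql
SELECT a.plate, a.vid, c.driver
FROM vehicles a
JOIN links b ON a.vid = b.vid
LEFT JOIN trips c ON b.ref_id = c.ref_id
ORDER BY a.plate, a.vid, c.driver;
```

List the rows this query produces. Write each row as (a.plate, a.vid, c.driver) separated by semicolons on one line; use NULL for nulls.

(CR, 9, Mona); (CR, 9, Uma); (LS, 1, Uma)

Joins associate left-to-right: vehicles INNER JOIN links on vid gives 3 intermediate row(s).
Then LEFT JOIN `trips c` on ref_id: each of those 3 rows is kept; rows whose b.ref_id has no match in c get NULL for c's columns.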